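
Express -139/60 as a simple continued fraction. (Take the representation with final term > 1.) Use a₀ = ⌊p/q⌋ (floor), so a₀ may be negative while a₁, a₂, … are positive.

[-3; 1, 2, 6, 3]

-139 = -3*60 + 41
60 = 1*41 + 19
41 = 2*19 + 3
19 = 6*3 + 1
3 = 3*1 + 0  (stop)
So -139/60 = [-3; 1, 2, 6, 3].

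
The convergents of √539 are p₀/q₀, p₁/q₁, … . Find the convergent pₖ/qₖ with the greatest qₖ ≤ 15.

√539 = [23; 4, 1, 1, 1, 1, 1, 4, 46, …] (period length 8).
Convergents:
  p_0/q_0 = 23/1
  p_1/q_1 = 93/4
  p_2/q_2 = 116/5
  p_3/q_3 = 209/9
  p_4/q_4 = 325/14
  p_5/q_5 = 534/23
q_4 = 14 ≤ 15 < 23 = q_5, so the answer is 325/14.

325/14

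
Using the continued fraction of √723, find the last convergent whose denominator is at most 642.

13041/485

√723 = [26; 1, 7, 1, 52, …] (period length 4).
Convergents:
  p_0/q_0 = 26/1
  p_1/q_1 = 27/1
  p_2/q_2 = 215/8
  p_3/q_3 = 242/9
  p_4/q_4 = 12799/476
  p_5/q_5 = 13041/485
  p_6/q_6 = 104086/3871
q_5 = 485 ≤ 642 < 3871 = q_6, so the answer is 13041/485.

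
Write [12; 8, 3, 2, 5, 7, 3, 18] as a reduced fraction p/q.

Using pₖ = aₖpₖ₋₁ + pₖ₋₂ and qₖ = aₖqₖ₋₁ + qₖ₋₂:
  k=0: a=12, p=12, q=1
  k=1: a=8, p=97, q=8
  k=2: a=3, p=303, q=25
  k=3: a=2, p=703, q=58
  k=4: a=5, p=3818, q=315
  k=5: a=7, p=27429, q=2263
  k=6: a=3, p=86105, q=7104
  k=7: a=18, p=1577319, q=130135

1577319/130135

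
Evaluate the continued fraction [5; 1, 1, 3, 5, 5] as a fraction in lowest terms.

1069/192

Using pₖ = aₖpₖ₋₁ + pₖ₋₂ and qₖ = aₖqₖ₋₁ + qₖ₋₂:
  k=0: a=5, p=5, q=1
  k=1: a=1, p=6, q=1
  k=2: a=1, p=11, q=2
  k=3: a=3, p=39, q=7
  k=4: a=5, p=206, q=37
  k=5: a=5, p=1069, q=192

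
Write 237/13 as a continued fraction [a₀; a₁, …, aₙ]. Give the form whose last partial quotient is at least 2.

[18; 4, 3]

237 = 18×13 + 3
13 = 4×3 + 1
3 = 3×1 + 0  (stop)
So 237/13 = [18; 4, 3].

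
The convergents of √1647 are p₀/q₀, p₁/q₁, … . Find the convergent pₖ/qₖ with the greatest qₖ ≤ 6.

√1647 = [40; 1, 1, 2, 1, 1, 80, …] (period length 6).
Convergents:
  p_0/q_0 = 40/1
  p_1/q_1 = 41/1
  p_2/q_2 = 81/2
  p_3/q_3 = 203/5
  p_4/q_4 = 284/7
q_3 = 5 ≤ 6 < 7 = q_4, so the answer is 203/5.

203/5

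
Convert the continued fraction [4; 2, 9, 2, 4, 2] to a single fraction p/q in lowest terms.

1781/398

Fold from the inside: start with 2/1.
  4 + 1/2 = 9/2
  2 + 2/9 = 20/9
  9 + 9/20 = 189/20
  2 + 20/189 = 398/189
  4 + 189/398 = 1781/398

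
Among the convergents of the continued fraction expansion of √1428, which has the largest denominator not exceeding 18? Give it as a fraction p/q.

√1428 = [37; 1, 3, 1, 2, 1, 3, 1, 74, …] (period length 8).
Convergents:
  p_0/q_0 = 37/1
  p_1/q_1 = 38/1
  p_2/q_2 = 151/4
  p_3/q_3 = 189/5
  p_4/q_4 = 529/14
  p_5/q_5 = 718/19
q_4 = 14 ≤ 18 < 19 = q_5, so the answer is 529/14.

529/14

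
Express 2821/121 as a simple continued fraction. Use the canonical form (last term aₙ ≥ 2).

2821 = 23×121 + 38
121 = 3×38 + 7
38 = 5×7 + 3
7 = 2×3 + 1
3 = 3×1 + 0  (stop)
So 2821/121 = [23; 3, 5, 2, 3].

[23; 3, 5, 2, 3]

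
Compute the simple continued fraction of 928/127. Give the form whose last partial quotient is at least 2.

[7; 3, 3, 1, 9]

928 = 7·127 + 39
127 = 3·39 + 10
39 = 3·10 + 9
10 = 1·9 + 1
9 = 9·1 + 0  (stop)
So 928/127 = [7; 3, 3, 1, 9].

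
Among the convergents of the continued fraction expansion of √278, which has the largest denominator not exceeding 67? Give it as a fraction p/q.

√278 = [16; 1, 2, 16, 2, 1, 32, …] (period length 6).
Convergents:
  p_0/q_0 = 16/1
  p_1/q_1 = 17/1
  p_2/q_2 = 50/3
  p_3/q_3 = 817/49
  p_4/q_4 = 1684/101
q_3 = 49 ≤ 67 < 101 = q_4, so the answer is 817/49.

817/49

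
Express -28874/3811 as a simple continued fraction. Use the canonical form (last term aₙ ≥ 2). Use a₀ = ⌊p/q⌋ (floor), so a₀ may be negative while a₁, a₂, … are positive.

-28874 = -8×3811 + 1614
3811 = 2×1614 + 583
1614 = 2×583 + 448
583 = 1×448 + 135
448 = 3×135 + 43
135 = 3×43 + 6
43 = 7×6 + 1
6 = 6×1 + 0  (stop)
So -28874/3811 = [-8; 2, 2, 1, 3, 3, 7, 6].

[-8; 2, 2, 1, 3, 3, 7, 6]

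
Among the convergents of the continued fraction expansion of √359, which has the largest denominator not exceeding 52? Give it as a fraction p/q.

√359 = [18; 1, 17, 1, 36, …] (period length 4).
Convergents:
  p_0/q_0 = 18/1
  p_1/q_1 = 19/1
  p_2/q_2 = 341/18
  p_3/q_3 = 360/19
  p_4/q_4 = 13301/702
q_3 = 19 ≤ 52 < 702 = q_4, so the answer is 360/19.

360/19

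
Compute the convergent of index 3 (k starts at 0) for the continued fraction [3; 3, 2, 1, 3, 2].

Using pₖ = aₖpₖ₋₁ + pₖ₋₂, qₖ = aₖqₖ₋₁ + qₖ₋₂ (with p₋₁=1, p₋₂=0, q₋₁=0, q₋₂=1):
  k=0: a=3, p=3, q=1
  k=1: a=3, p=10, q=3
  k=2: a=2, p=23, q=7
  k=3: a=1, p=33, q=10

33/10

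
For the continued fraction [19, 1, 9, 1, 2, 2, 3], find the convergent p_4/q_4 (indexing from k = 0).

637/32

Using pₖ = aₖpₖ₋₁ + pₖ₋₂, qₖ = aₖqₖ₋₁ + qₖ₋₂ (with p₋₁=1, p₋₂=0, q₋₁=0, q₋₂=1):
  k=0: a=19, p=19, q=1
  k=1: a=1, p=20, q=1
  k=2: a=9, p=199, q=10
  k=3: a=1, p=219, q=11
  k=4: a=2, p=637, q=32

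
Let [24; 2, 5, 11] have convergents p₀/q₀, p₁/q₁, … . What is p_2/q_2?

Using pₖ = aₖpₖ₋₁ + pₖ₋₂, qₖ = aₖqₖ₋₁ + qₖ₋₂ (with p₋₁=1, p₋₂=0, q₋₁=0, q₋₂=1):
  k=0: a=24, p=24, q=1
  k=1: a=2, p=49, q=2
  k=2: a=5, p=269, q=11

269/11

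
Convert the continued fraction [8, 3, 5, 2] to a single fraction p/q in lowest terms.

Using pₖ = aₖpₖ₋₁ + pₖ₋₂ and qₖ = aₖqₖ₋₁ + qₖ₋₂:
  k=0: a=8, p=8, q=1
  k=1: a=3, p=25, q=3
  k=2: a=5, p=133, q=16
  k=3: a=2, p=291, q=35

291/35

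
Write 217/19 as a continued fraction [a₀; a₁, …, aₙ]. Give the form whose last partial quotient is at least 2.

217 = 11*19 + 8
19 = 2*8 + 3
8 = 2*3 + 2
3 = 1*2 + 1
2 = 2*1 + 0  (stop)
So 217/19 = [11; 2, 2, 1, 2].

[11; 2, 2, 1, 2]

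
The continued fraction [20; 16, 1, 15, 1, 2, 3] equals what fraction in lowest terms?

Fold from the inside: start with 3/1.
  2 + 1/3 = 7/3
  1 + 3/7 = 10/7
  15 + 7/10 = 157/10
  1 + 10/157 = 167/157
  16 + 157/167 = 2829/167
  20 + 167/2829 = 56747/2829

56747/2829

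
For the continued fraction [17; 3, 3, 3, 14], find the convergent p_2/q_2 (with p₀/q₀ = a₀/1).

Using pₖ = aₖpₖ₋₁ + pₖ₋₂, qₖ = aₖqₖ₋₁ + qₖ₋₂ (with p₋₁=1, p₋₂=0, q₋₁=0, q₋₂=1):
  k=0: a=17, p=17, q=1
  k=1: a=3, p=52, q=3
  k=2: a=3, p=173, q=10

173/10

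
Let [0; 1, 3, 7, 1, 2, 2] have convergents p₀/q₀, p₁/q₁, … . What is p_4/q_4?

Using pₖ = aₖpₖ₋₁ + pₖ₋₂, qₖ = aₖqₖ₋₁ + qₖ₋₂ (with p₋₁=1, p₋₂=0, q₋₁=0, q₋₂=1):
  k=0: a=0, p=0, q=1
  k=1: a=1, p=1, q=1
  k=2: a=3, p=3, q=4
  k=3: a=7, p=22, q=29
  k=4: a=1, p=25, q=33

25/33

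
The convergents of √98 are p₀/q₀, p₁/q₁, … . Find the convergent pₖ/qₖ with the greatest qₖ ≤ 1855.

√98 = [9; 1, 8, 1, 18, …] (period length 4).
Convergents:
  p_0/q_0 = 9/1
  p_1/q_1 = 10/1
  p_2/q_2 = 89/9
  p_3/q_3 = 99/10
  p_4/q_4 = 1871/189
  p_5/q_5 = 1970/199
  p_6/q_6 = 17631/1781
  p_7/q_7 = 19601/1980
q_6 = 1781 ≤ 1855 < 1980 = q_7, so the answer is 17631/1781.

17631/1781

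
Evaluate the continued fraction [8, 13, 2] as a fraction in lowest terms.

Fold from the inside: start with 2/1.
  13 + 1/2 = 27/2
  8 + 2/27 = 218/27

218/27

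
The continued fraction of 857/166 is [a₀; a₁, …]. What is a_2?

6

857 = 5·166 + 27   →  a_0 = 5
166 = 6·27 + 4   →  a_1 = 6
27 = 6·4 + 3   →  a_2 = 6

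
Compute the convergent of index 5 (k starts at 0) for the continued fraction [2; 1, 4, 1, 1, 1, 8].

48/17

Using pₖ = aₖpₖ₋₁ + pₖ₋₂, qₖ = aₖqₖ₋₁ + qₖ₋₂ (with p₋₁=1, p₋₂=0, q₋₁=0, q₋₂=1):
  k=0: a=2, p=2, q=1
  k=1: a=1, p=3, q=1
  k=2: a=4, p=14, q=5
  k=3: a=1, p=17, q=6
  k=4: a=1, p=31, q=11
  k=5: a=1, p=48, q=17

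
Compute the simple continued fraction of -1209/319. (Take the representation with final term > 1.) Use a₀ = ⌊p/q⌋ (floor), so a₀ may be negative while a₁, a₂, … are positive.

[-4; 4, 1, 3, 5, 3]

-1209 = -4*319 + 67
319 = 4*67 + 51
67 = 1*51 + 16
51 = 3*16 + 3
16 = 5*3 + 1
3 = 3*1 + 0  (stop)
So -1209/319 = [-4; 4, 1, 3, 5, 3].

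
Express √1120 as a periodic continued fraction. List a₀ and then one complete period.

a₀ = ⌊√1120⌋ = 33.
With m₀=0, d₀=1 and mₖ₊₁ = dₖaₖ − mₖ, dₖ₊₁ = (n − mₖ₊₁²)/dₖ, aₖ₊₁ = ⌊(a₀+mₖ₊₁)/dₖ₊₁⌋:
  k=1: m=33, d=31, a=2
  k=2: m=29, d=9, a=6
  k=3: m=25, d=55, a=1
  k=4: m=30, d=4, a=15
  k=5: m=30, d=55, a=1
  k=6: m=25, d=9, a=6
  k=7: m=29, d=31, a=2
  k=8: m=33, d=1, a=66
d=1 and a=2a₀=66 at k=8, so the next step gives (m, d) = (33, 31) again — its k=1 value — and the period has length 8.

[33; 2, 6, 1, 15, 1, 6, 2, 66]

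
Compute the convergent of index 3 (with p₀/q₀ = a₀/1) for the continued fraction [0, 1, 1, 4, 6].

Using pₖ = aₖpₖ₋₁ + pₖ₋₂, qₖ = aₖqₖ₋₁ + qₖ₋₂ (with p₋₁=1, p₋₂=0, q₋₁=0, q₋₂=1):
  k=0: a=0, p=0, q=1
  k=1: a=1, p=1, q=1
  k=2: a=1, p=1, q=2
  k=3: a=4, p=5, q=9

5/9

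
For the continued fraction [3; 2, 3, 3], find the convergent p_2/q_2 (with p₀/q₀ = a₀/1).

Using pₖ = aₖpₖ₋₁ + pₖ₋₂, qₖ = aₖqₖ₋₁ + qₖ₋₂ (with p₋₁=1, p₋₂=0, q₋₁=0, q₋₂=1):
  k=0: a=3, p=3, q=1
  k=1: a=2, p=7, q=2
  k=2: a=3, p=24, q=7

24/7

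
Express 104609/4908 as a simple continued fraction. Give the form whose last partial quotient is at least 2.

104609 = 21*4908 + 1541
4908 = 3*1541 + 285
1541 = 5*285 + 116
285 = 2*116 + 53
116 = 2*53 + 10
53 = 5*10 + 3
10 = 3*3 + 1
3 = 3*1 + 0  (stop)
So 104609/4908 = [21; 3, 5, 2, 2, 5, 3, 3].

[21; 3, 5, 2, 2, 5, 3, 3]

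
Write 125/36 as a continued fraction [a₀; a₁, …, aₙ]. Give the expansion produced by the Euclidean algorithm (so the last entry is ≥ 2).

125 = 3·36 + 17
36 = 2·17 + 2
17 = 8·2 + 1
2 = 2·1 + 0  (stop)
So 125/36 = [3; 2, 8, 2].

[3; 2, 8, 2]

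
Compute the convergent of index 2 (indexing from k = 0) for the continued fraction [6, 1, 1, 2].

Using pₖ = aₖpₖ₋₁ + pₖ₋₂, qₖ = aₖqₖ₋₁ + qₖ₋₂ (with p₋₁=1, p₋₂=0, q₋₁=0, q₋₂=1):
  k=0: a=6, p=6, q=1
  k=1: a=1, p=7, q=1
  k=2: a=1, p=13, q=2

13/2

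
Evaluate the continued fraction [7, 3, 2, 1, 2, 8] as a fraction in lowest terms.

1649/226

Using pₖ = aₖpₖ₋₁ + pₖ₋₂ and qₖ = aₖqₖ₋₁ + qₖ₋₂:
  k=0: a=7, p=7, q=1
  k=1: a=3, p=22, q=3
  k=2: a=2, p=51, q=7
  k=3: a=1, p=73, q=10
  k=4: a=2, p=197, q=27
  k=5: a=8, p=1649, q=226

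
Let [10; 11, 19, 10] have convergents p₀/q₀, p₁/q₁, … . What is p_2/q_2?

Using pₖ = aₖpₖ₋₁ + pₖ₋₂, qₖ = aₖqₖ₋₁ + qₖ₋₂ (with p₋₁=1, p₋₂=0, q₋₁=0, q₋₂=1):
  k=0: a=10, p=10, q=1
  k=1: a=11, p=111, q=11
  k=2: a=19, p=2119, q=210

2119/210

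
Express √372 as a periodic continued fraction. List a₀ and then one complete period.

[19; 3, 2, 12, 2, 3, 38]

a₀ = ⌊√372⌋ = 19.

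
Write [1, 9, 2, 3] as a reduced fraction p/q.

73/66

Fold from the inside: start with 3/1.
  2 + 1/3 = 7/3
  9 + 3/7 = 66/7
  1 + 7/66 = 73/66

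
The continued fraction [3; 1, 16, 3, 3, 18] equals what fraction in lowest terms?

12481/3166

Using pₖ = aₖpₖ₋₁ + pₖ₋₂ and qₖ = aₖqₖ₋₁ + qₖ₋₂:
  k=0: a=3, p=3, q=1
  k=1: a=1, p=4, q=1
  k=2: a=16, p=67, q=17
  k=3: a=3, p=205, q=52
  k=4: a=3, p=682, q=173
  k=5: a=18, p=12481, q=3166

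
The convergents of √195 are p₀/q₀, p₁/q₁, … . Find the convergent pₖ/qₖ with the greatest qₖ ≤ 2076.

√195 = [13; 1, 26, …] (period length 2).
Convergents:
  p_0/q_0 = 13/1
  p_1/q_1 = 14/1
  p_2/q_2 = 377/27
  p_3/q_3 = 391/28
  p_4/q_4 = 10543/755
  p_5/q_5 = 10934/783
  p_6/q_6 = 294827/21113
q_5 = 783 ≤ 2076 < 21113 = q_6, so the answer is 10934/783.

10934/783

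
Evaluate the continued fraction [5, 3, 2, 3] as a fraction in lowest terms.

Fold from the inside: start with 3/1.
  2 + 1/3 = 7/3
  3 + 3/7 = 24/7
  5 + 7/24 = 127/24

127/24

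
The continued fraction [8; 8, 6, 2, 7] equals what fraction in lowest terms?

Fold from the inside: start with 7/1.
  2 + 1/7 = 15/7
  6 + 7/15 = 97/15
  8 + 15/97 = 791/97
  8 + 97/791 = 6425/791

6425/791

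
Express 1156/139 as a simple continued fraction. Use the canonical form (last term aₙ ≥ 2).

1156 = 8*139 + 44
139 = 3*44 + 7
44 = 6*7 + 2
7 = 3*2 + 1
2 = 2*1 + 0  (stop)
So 1156/139 = [8; 3, 6, 3, 2].

[8; 3, 6, 3, 2]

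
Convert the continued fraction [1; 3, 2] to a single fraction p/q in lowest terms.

Using pₖ = aₖpₖ₋₁ + pₖ₋₂ and qₖ = aₖqₖ₋₁ + qₖ₋₂:
  k=0: a=1, p=1, q=1
  k=1: a=3, p=4, q=3
  k=2: a=2, p=9, q=7

9/7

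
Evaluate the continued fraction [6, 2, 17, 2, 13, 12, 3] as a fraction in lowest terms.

234427/36143

Using pₖ = aₖpₖ₋₁ + pₖ₋₂ and qₖ = aₖqₖ₋₁ + qₖ₋₂:
  k=0: a=6, p=6, q=1
  k=1: a=2, p=13, q=2
  k=2: a=17, p=227, q=35
  k=3: a=2, p=467, q=72
  k=4: a=13, p=6298, q=971
  k=5: a=12, p=76043, q=11724
  k=6: a=3, p=234427, q=36143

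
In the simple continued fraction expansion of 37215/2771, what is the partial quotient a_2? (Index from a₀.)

3

37215 = 13·2771 + 1192   →  a_0 = 13
2771 = 2·1192 + 387   →  a_1 = 2
1192 = 3·387 + 31   →  a_2 = 3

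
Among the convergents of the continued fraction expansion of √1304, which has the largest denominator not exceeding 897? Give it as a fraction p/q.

23436/649

√1304 = [36; 9, 72, …] (period length 2).
Convergents:
  p_0/q_0 = 36/1
  p_1/q_1 = 325/9
  p_2/q_2 = 23436/649
  p_3/q_3 = 211249/5850
q_2 = 649 ≤ 897 < 5850 = q_3, so the answer is 23436/649.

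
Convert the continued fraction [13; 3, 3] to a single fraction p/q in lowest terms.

Using pₖ = aₖpₖ₋₁ + pₖ₋₂ and qₖ = aₖqₖ₋₁ + qₖ₋₂:
  k=0: a=13, p=13, q=1
  k=1: a=3, p=40, q=3
  k=2: a=3, p=133, q=10

133/10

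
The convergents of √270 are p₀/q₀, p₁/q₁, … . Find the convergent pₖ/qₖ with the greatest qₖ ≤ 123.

√270 = [16; 2, 3, 6, 3, 2, 32, …] (period length 6).
Convergents:
  p_0/q_0 = 16/1
  p_1/q_1 = 33/2
  p_2/q_2 = 115/7
  p_3/q_3 = 723/44
  p_4/q_4 = 2284/139
q_3 = 44 ≤ 123 < 139 = q_4, so the answer is 723/44.

723/44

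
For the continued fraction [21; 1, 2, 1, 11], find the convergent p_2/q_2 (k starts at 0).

Using pₖ = aₖpₖ₋₁ + pₖ₋₂, qₖ = aₖqₖ₋₁ + qₖ₋₂ (with p₋₁=1, p₋₂=0, q₋₁=0, q₋₂=1):
  k=0: a=21, p=21, q=1
  k=1: a=1, p=22, q=1
  k=2: a=2, p=65, q=3

65/3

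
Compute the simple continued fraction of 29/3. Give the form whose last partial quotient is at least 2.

[9; 1, 2]

29 = 9×3 + 2
3 = 1×2 + 1
2 = 2×1 + 0  (stop)
So 29/3 = [9; 1, 2].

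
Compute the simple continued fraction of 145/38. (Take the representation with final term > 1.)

145 = 3×38 + 31
38 = 1×31 + 7
31 = 4×7 + 3
7 = 2×3 + 1
3 = 3×1 + 0  (stop)
So 145/38 = [3; 1, 4, 2, 3].

[3; 1, 4, 2, 3]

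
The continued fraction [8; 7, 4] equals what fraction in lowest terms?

Using pₖ = aₖpₖ₋₁ + pₖ₋₂ and qₖ = aₖqₖ₋₁ + qₖ₋₂:
  k=0: a=8, p=8, q=1
  k=1: a=7, p=57, q=7
  k=2: a=4, p=236, q=29

236/29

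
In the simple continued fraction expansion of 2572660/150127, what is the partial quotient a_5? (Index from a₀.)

2572660 = 17·150127 + 20501   →  a_0 = 17
150127 = 7·20501 + 6620   →  a_1 = 7
20501 = 3·6620 + 641   →  a_2 = 3
6620 = 10·641 + 210   →  a_3 = 10
641 = 3·210 + 11   →  a_4 = 3
210 = 19·11 + 1   →  a_5 = 19

19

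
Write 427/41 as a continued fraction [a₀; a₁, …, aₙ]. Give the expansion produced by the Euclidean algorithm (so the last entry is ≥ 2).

[10; 2, 2, 2, 3]

427 = 10·41 + 17
41 = 2·17 + 7
17 = 2·7 + 3
7 = 2·3 + 1
3 = 3·1 + 0  (stop)
So 427/41 = [10; 2, 2, 2, 3].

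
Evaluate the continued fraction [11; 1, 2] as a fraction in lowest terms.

Fold from the inside: start with 2/1.
  1 + 1/2 = 3/2
  11 + 2/3 = 35/3

35/3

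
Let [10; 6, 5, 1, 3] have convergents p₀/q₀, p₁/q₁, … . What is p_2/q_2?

Using pₖ = aₖpₖ₋₁ + pₖ₋₂, qₖ = aₖqₖ₋₁ + qₖ₋₂ (with p₋₁=1, p₋₂=0, q₋₁=0, q₋₂=1):
  k=0: a=10, p=10, q=1
  k=1: a=6, p=61, q=6
  k=2: a=5, p=315, q=31

315/31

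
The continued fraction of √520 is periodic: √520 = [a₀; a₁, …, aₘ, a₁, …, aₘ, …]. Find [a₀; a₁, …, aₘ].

[22; 1, 4, 11, 4, 1, 44]

a₀ = ⌊√520⌋ = 22.
With m₀=0, d₀=1 and mₖ₊₁ = dₖaₖ − mₖ, dₖ₊₁ = (n − mₖ₊₁²)/dₖ, aₖ₊₁ = ⌊(a₀+mₖ₊₁)/dₖ₊₁⌋:
  k=1: m=22, d=36, a=1
  k=2: m=14, d=9, a=4
  k=3: m=22, d=4, a=11
  k=4: m=22, d=9, a=4
  k=5: m=14, d=36, a=1
  k=6: m=22, d=1, a=44
d=1 and a=2a₀=44 at k=6, so the next step gives (m, d) = (22, 36) again — its k=1 value — and the period has length 6.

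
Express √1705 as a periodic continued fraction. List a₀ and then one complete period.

a₀ = ⌊√1705⌋ = 41.
With m₀=0, d₀=1 and mₖ₊₁ = dₖaₖ − mₖ, dₖ₊₁ = (n − mₖ₊₁²)/dₖ, aₖ₊₁ = ⌊(a₀+mₖ₊₁)/dₖ₊₁⌋:
  k=1: m=41, d=24, a=3
  k=2: m=31, d=31, a=2
  k=3: m=31, d=24, a=3
  k=4: m=41, d=1, a=82
d=1 and a=2a₀=82 at k=4, so the next step gives (m, d) = (41, 24) again — its k=1 value — and the period has length 4.

[41; 3, 2, 3, 82]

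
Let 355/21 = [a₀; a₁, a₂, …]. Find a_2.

355 = 16·21 + 19   →  a_0 = 16
21 = 1·19 + 2   →  a_1 = 1
19 = 9·2 + 1   →  a_2 = 9

9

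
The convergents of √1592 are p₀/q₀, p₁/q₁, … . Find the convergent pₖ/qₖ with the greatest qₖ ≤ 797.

31481/789

√1592 = [39; 1, 8, 1, 78, …] (period length 4).
Convergents:
  p_0/q_0 = 39/1
  p_1/q_1 = 40/1
  p_2/q_2 = 359/9
  p_3/q_3 = 399/10
  p_4/q_4 = 31481/789
  p_5/q_5 = 31880/799
q_4 = 789 ≤ 797 < 799 = q_5, so the answer is 31481/789.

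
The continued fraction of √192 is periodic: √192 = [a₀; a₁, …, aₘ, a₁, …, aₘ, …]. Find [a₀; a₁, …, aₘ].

[13; 1, 5, 1, 26]

a₀ = ⌊√192⌋ = 13.
With m₀=0, d₀=1 and mₖ₊₁ = dₖaₖ − mₖ, dₖ₊₁ = (n − mₖ₊₁²)/dₖ, aₖ₊₁ = ⌊(a₀+mₖ₊₁)/dₖ₊₁⌋:
  k=1: m=13, d=23, a=1
  k=2: m=10, d=4, a=5
  k=3: m=10, d=23, a=1
  k=4: m=13, d=1, a=26
d=1 and a=2a₀=26 at k=4, so the next step gives (m, d) = (13, 23) again — its k=1 value — and the period has length 4.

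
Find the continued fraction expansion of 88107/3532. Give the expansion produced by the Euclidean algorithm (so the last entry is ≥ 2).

[24; 1, 17, 3, 3, 19]

88107 = 24*3532 + 3339
3532 = 1*3339 + 193
3339 = 17*193 + 58
193 = 3*58 + 19
58 = 3*19 + 1
19 = 19*1 + 0  (stop)
So 88107/3532 = [24; 1, 17, 3, 3, 19].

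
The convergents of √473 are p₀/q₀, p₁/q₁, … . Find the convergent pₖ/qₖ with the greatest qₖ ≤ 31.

87/4

√473 = [21; 1, 2, 1, 42, …] (period length 4).
Convergents:
  p_0/q_0 = 21/1
  p_1/q_1 = 22/1
  p_2/q_2 = 65/3
  p_3/q_3 = 87/4
  p_4/q_4 = 3719/171
q_3 = 4 ≤ 31 < 171 = q_4, so the answer is 87/4.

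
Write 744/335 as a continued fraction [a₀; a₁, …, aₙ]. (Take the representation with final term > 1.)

744 = 2×335 + 74
335 = 4×74 + 39
74 = 1×39 + 35
39 = 1×35 + 4
35 = 8×4 + 3
4 = 1×3 + 1
3 = 3×1 + 0  (stop)
So 744/335 = [2; 4, 1, 1, 8, 1, 3].

[2; 4, 1, 1, 8, 1, 3]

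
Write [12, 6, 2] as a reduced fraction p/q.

Using pₖ = aₖpₖ₋₁ + pₖ₋₂ and qₖ = aₖqₖ₋₁ + qₖ₋₂:
  k=0: a=12, p=12, q=1
  k=1: a=6, p=73, q=6
  k=2: a=2, p=158, q=13

158/13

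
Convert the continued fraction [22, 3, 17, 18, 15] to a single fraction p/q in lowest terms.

315636/14137

Fold from the inside: start with 15/1.
  18 + 1/15 = 271/15
  17 + 15/271 = 4622/271
  3 + 271/4622 = 14137/4622
  22 + 4622/14137 = 315636/14137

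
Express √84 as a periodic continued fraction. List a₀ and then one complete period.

a₀ = ⌊√84⌋ = 9.
With m₀=0, d₀=1 and mₖ₊₁ = dₖaₖ − mₖ, dₖ₊₁ = (n − mₖ₊₁²)/dₖ, aₖ₊₁ = ⌊(a₀+mₖ₊₁)/dₖ₊₁⌋:
  k=1: m=9, d=3, a=6
  k=2: m=9, d=1, a=18
d=1 and a=2a₀=18 at k=2, so the next step gives (m, d) = (9, 3) again — its k=1 value — and the period has length 2.

[9; 6, 18]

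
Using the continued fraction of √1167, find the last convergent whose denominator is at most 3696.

60329/1766

√1167 = [34; 6, 5, 11, 5, 6, 68, …] (period length 6).
Convergents:
  p_0/q_0 = 34/1
  p_1/q_1 = 205/6
  p_2/q_2 = 1059/31
  p_3/q_3 = 11854/347
  p_4/q_4 = 60329/1766
  p_5/q_5 = 373828/10943
q_4 = 1766 ≤ 3696 < 10943 = q_5, so the answer is 60329/1766.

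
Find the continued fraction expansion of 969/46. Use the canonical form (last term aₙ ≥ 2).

[21; 15, 3]

969 = 21*46 + 3
46 = 15*3 + 1
3 = 3*1 + 0  (stop)
So 969/46 = [21; 15, 3].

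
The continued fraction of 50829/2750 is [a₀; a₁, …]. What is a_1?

50829 = 18·2750 + 1329   →  a_0 = 18
2750 = 2·1329 + 92   →  a_1 = 2

2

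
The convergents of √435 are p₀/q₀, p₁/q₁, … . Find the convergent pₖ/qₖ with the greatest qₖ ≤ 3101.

42631/2044

√435 = [20; 1, 5, 1, 40, …] (period length 4).
Convergents:
  p_0/q_0 = 20/1
  p_1/q_1 = 21/1
  p_2/q_2 = 125/6
  p_3/q_3 = 146/7
  p_4/q_4 = 5965/286
  p_5/q_5 = 6111/293
  p_6/q_6 = 36520/1751
  p_7/q_7 = 42631/2044
  p_8/q_8 = 1741760/83511
q_7 = 2044 ≤ 3101 < 83511 = q_8, so the answer is 42631/2044.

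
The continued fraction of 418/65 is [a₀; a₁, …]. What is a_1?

2

418 = 6·65 + 28   →  a_0 = 6
65 = 2·28 + 9   →  a_1 = 2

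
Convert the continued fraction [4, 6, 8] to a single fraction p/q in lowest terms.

204/49

Using pₖ = aₖpₖ₋₁ + pₖ₋₂ and qₖ = aₖqₖ₋₁ + qₖ₋₂:
  k=0: a=4, p=4, q=1
  k=1: a=6, p=25, q=6
  k=2: a=8, p=204, q=49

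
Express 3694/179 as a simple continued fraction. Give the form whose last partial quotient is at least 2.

3694 = 20·179 + 114
179 = 1·114 + 65
114 = 1·65 + 49
65 = 1·49 + 16
49 = 3·16 + 1
16 = 16·1 + 0  (stop)
So 3694/179 = [20; 1, 1, 1, 3, 16].

[20; 1, 1, 1, 3, 16]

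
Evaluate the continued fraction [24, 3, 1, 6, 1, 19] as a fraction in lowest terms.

Fold from the inside: start with 19/1.
  1 + 1/19 = 20/19
  6 + 19/20 = 139/20
  1 + 20/139 = 159/139
  3 + 139/159 = 616/159
  24 + 159/616 = 14943/616

14943/616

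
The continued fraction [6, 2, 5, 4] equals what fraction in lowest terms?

297/46

Fold from the inside: start with 4/1.
  5 + 1/4 = 21/4
  2 + 4/21 = 46/21
  6 + 21/46 = 297/46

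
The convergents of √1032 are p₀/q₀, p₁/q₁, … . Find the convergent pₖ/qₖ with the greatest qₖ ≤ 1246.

√1032 = [32; 8, 64, …] (period length 2).
Convergents:
  p_0/q_0 = 32/1
  p_1/q_1 = 257/8
  p_2/q_2 = 16480/513
  p_3/q_3 = 132097/4112
q_2 = 513 ≤ 1246 < 4112 = q_3, so the answer is 16480/513.

16480/513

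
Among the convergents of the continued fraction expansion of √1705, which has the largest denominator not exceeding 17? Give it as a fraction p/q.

√1705 = [41; 3, 2, 3, 82, …] (period length 4).
Convergents:
  p_0/q_0 = 41/1
  p_1/q_1 = 124/3
  p_2/q_2 = 289/7
  p_3/q_3 = 991/24
q_2 = 7 ≤ 17 < 24 = q_3, so the answer is 289/7.

289/7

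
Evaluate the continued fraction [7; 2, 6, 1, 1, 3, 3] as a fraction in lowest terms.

2426/325

Fold from the inside: start with 3/1.
  3 + 1/3 = 10/3
  1 + 3/10 = 13/10
  1 + 10/13 = 23/13
  6 + 13/23 = 151/23
  2 + 23/151 = 325/151
  7 + 151/325 = 2426/325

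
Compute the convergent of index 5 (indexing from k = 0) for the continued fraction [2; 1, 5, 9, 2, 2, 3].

Using pₖ = aₖpₖ₋₁ + pₖ₋₂, qₖ = aₖqₖ₋₁ + qₖ₋₂ (with p₋₁=1, p₋₂=0, q₋₁=0, q₋₂=1):
  k=0: a=2, p=2, q=1
  k=1: a=1, p=3, q=1
  k=2: a=5, p=17, q=6
  k=3: a=9, p=156, q=55
  k=4: a=2, p=329, q=116
  k=5: a=2, p=814, q=287

814/287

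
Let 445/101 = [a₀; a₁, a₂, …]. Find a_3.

445 = 4·101 + 41   →  a_0 = 4
101 = 2·41 + 19   →  a_1 = 2
41 = 2·19 + 3   →  a_2 = 2
19 = 6·3 + 1   →  a_3 = 6

6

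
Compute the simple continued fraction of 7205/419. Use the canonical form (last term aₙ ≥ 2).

[17; 5, 9, 9]

7205 = 17×419 + 82
419 = 5×82 + 9
82 = 9×9 + 1
9 = 9×1 + 0  (stop)
So 7205/419 = [17; 5, 9, 9].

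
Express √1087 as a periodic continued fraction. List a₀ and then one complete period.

a₀ = ⌊√1087⌋ = 32.
With m₀=0, d₀=1 and mₖ₊₁ = dₖaₖ − mₖ, dₖ₊₁ = (n − mₖ₊₁²)/dₖ, aₖ₊₁ = ⌊(a₀+mₖ₊₁)/dₖ₊₁⌋:
  k=1: m=32, d=63, a=1
  k=2: m=31, d=2, a=31
  k=3: m=31, d=63, a=1
  k=4: m=32, d=1, a=64
d=1 and a=2a₀=64 at k=4, so the next step gives (m, d) = (32, 63) again — its k=1 value — and the period has length 4.

[32; 1, 31, 1, 64]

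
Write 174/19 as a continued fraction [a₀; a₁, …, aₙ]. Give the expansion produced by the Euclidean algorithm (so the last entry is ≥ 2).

174 = 9·19 + 3
19 = 6·3 + 1
3 = 3·1 + 0  (stop)
So 174/19 = [9; 6, 3].

[9; 6, 3]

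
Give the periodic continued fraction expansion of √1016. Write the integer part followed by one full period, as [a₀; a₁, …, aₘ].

a₀ = ⌊√1016⌋ = 31.
With m₀=0, d₀=1 and mₖ₊₁ = dₖaₖ − mₖ, dₖ₊₁ = (n − mₖ₊₁²)/dₖ, aₖ₊₁ = ⌊(a₀+mₖ₊₁)/dₖ₊₁⌋:
  k=1: m=31, d=55, a=1
  k=2: m=24, d=8, a=6
  k=3: m=24, d=55, a=1
  k=4: m=31, d=1, a=62
d=1 and a=2a₀=62 at k=4, so the next step gives (m, d) = (31, 55) again — its k=1 value — and the period has length 4.

[31; 1, 6, 1, 62]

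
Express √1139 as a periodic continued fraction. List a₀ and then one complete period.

[33; 1, 2, 1, 66]

a₀ = ⌊√1139⌋ = 33.
With m₀=0, d₀=1 and mₖ₊₁ = dₖaₖ − mₖ, dₖ₊₁ = (n − mₖ₊₁²)/dₖ, aₖ₊₁ = ⌊(a₀+mₖ₊₁)/dₖ₊₁⌋:
  k=1: m=33, d=50, a=1
  k=2: m=17, d=17, a=2
  k=3: m=17, d=50, a=1
  k=4: m=33, d=1, a=66
d=1 and a=2a₀=66 at k=4, so the next step gives (m, d) = (33, 50) again — its k=1 value — and the period has length 4.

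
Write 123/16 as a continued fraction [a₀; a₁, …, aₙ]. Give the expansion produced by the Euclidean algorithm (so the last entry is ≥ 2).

123 = 7×16 + 11
16 = 1×11 + 5
11 = 2×5 + 1
5 = 5×1 + 0  (stop)
So 123/16 = [7; 1, 2, 5].

[7; 1, 2, 5]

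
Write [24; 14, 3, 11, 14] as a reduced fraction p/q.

165143/6861

Using pₖ = aₖpₖ₋₁ + pₖ₋₂ and qₖ = aₖqₖ₋₁ + qₖ₋₂:
  k=0: a=24, p=24, q=1
  k=1: a=14, p=337, q=14
  k=2: a=3, p=1035, q=43
  k=3: a=11, p=11722, q=487
  k=4: a=14, p=165143, q=6861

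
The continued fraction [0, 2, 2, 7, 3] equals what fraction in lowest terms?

Fold from the inside: start with 3/1.
  7 + 1/3 = 22/3
  2 + 3/22 = 47/22
  2 + 22/47 = 116/47
  0 + 47/116 = 47/116

47/116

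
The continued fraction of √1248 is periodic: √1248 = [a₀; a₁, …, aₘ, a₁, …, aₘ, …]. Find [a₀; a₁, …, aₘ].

a₀ = ⌊√1248⌋ = 35.
With m₀=0, d₀=1 and mₖ₊₁ = dₖaₖ − mₖ, dₖ₊₁ = (n − mₖ₊₁²)/dₖ, aₖ₊₁ = ⌊(a₀+mₖ₊₁)/dₖ₊₁⌋:
  k=1: m=35, d=23, a=3
  k=2: m=34, d=4, a=17
  k=3: m=34, d=23, a=3
  k=4: m=35, d=1, a=70
d=1 and a=2a₀=70 at k=4, so the next step gives (m, d) = (35, 23) again — its k=1 value — and the period has length 4.

[35; 3, 17, 3, 70]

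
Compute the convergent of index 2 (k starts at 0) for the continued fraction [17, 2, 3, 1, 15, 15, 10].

122/7

Using pₖ = aₖpₖ₋₁ + pₖ₋₂, qₖ = aₖqₖ₋₁ + qₖ₋₂ (with p₋₁=1, p₋₂=0, q₋₁=0, q₋₂=1):
  k=0: a=17, p=17, q=1
  k=1: a=2, p=35, q=2
  k=2: a=3, p=122, q=7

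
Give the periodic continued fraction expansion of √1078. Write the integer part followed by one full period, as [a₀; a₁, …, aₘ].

[32; 1, 4, 1, 64]

a₀ = ⌊√1078⌋ = 32.
With m₀=0, d₀=1 and mₖ₊₁ = dₖaₖ − mₖ, dₖ₊₁ = (n − mₖ₊₁²)/dₖ, aₖ₊₁ = ⌊(a₀+mₖ₊₁)/dₖ₊₁⌋:
  k=1: m=32, d=54, a=1
  k=2: m=22, d=11, a=4
  k=3: m=22, d=54, a=1
  k=4: m=32, d=1, a=64
d=1 and a=2a₀=64 at k=4, so the next step gives (m, d) = (32, 54) again — its k=1 value — and the period has length 4.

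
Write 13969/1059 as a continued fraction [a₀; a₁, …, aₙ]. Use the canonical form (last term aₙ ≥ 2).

13969 = 13*1059 + 202
1059 = 5*202 + 49
202 = 4*49 + 6
49 = 8*6 + 1
6 = 6*1 + 0  (stop)
So 13969/1059 = [13; 5, 4, 8, 6].

[13; 5, 4, 8, 6]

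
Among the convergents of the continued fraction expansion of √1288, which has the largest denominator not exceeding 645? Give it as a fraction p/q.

√1288 = [35; 1, 7, 1, 70, …] (period length 4).
Convergents:
  p_0/q_0 = 35/1
  p_1/q_1 = 36/1
  p_2/q_2 = 287/8
  p_3/q_3 = 323/9
  p_4/q_4 = 22897/638
  p_5/q_5 = 23220/647
q_4 = 638 ≤ 645 < 647 = q_5, so the answer is 22897/638.

22897/638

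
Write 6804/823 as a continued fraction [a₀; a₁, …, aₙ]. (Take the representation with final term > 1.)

6804 = 8·823 + 220
823 = 3·220 + 163
220 = 1·163 + 57
163 = 2·57 + 49
57 = 1·49 + 8
49 = 6·8 + 1
8 = 8·1 + 0  (stop)
So 6804/823 = [8; 3, 1, 2, 1, 6, 8].

[8; 3, 1, 2, 1, 6, 8]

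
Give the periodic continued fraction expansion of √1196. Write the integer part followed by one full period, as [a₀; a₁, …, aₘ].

a₀ = ⌊√1196⌋ = 34.
With m₀=0, d₀=1 and mₖ₊₁ = dₖaₖ − mₖ, dₖ₊₁ = (n − mₖ₊₁²)/dₖ, aₖ₊₁ = ⌊(a₀+mₖ₊₁)/dₖ₊₁⌋:
  k=1: m=34, d=40, a=1
  k=2: m=6, d=29, a=1
  k=3: m=23, d=23, a=2
  k=4: m=23, d=29, a=1
  k=5: m=6, d=40, a=1
  k=6: m=34, d=1, a=68
d=1 and a=2a₀=68 at k=6, so the next step gives (m, d) = (34, 40) again — its k=1 value — and the period has length 6.

[34; 1, 1, 2, 1, 1, 68]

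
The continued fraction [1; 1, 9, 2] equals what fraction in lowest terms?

40/21

Using pₖ = aₖpₖ₋₁ + pₖ₋₂ and qₖ = aₖqₖ₋₁ + qₖ₋₂:
  k=0: a=1, p=1, q=1
  k=1: a=1, p=2, q=1
  k=2: a=9, p=19, q=10
  k=3: a=2, p=40, q=21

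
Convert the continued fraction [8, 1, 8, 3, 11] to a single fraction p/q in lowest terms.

2819/317

Fold from the inside: start with 11/1.
  3 + 1/11 = 34/11
  8 + 11/34 = 283/34
  1 + 34/283 = 317/283
  8 + 283/317 = 2819/317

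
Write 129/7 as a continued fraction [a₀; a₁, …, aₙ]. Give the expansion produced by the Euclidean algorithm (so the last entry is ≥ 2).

129 = 18·7 + 3
7 = 2·3 + 1
3 = 3·1 + 0  (stop)
So 129/7 = [18; 2, 3].

[18; 2, 3]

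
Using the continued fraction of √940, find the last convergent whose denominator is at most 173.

√940 = [30; 1, 1, 1, 14, 1, 1, 1, 60, …] (period length 8).
Convergents:
  p_0/q_0 = 30/1
  p_1/q_1 = 31/1
  p_2/q_2 = 61/2
  p_3/q_3 = 92/3
  p_4/q_4 = 1349/44
  p_5/q_5 = 1441/47
  p_6/q_6 = 2790/91
  p_7/q_7 = 4231/138
  p_8/q_8 = 256650/8371
q_7 = 138 ≤ 173 < 8371 = q_8, so the answer is 4231/138.

4231/138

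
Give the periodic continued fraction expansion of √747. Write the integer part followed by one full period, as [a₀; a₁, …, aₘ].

a₀ = ⌊√747⌋ = 27.
With m₀=0, d₀=1 and mₖ₊₁ = dₖaₖ − mₖ, dₖ₊₁ = (n − mₖ₊₁²)/dₖ, aₖ₊₁ = ⌊(a₀+mₖ₊₁)/dₖ₊₁⌋:
  k=1: m=27, d=18, a=3
  k=2: m=27, d=1, a=54
d=1 and a=2a₀=54 at k=2, so the next step gives (m, d) = (27, 18) again — its k=1 value — and the period has length 2.

[27; 3, 54]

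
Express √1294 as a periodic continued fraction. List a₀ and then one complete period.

a₀ = ⌊√1294⌋ = 35.
With m₀=0, d₀=1 and mₖ₊₁ = dₖaₖ − mₖ, dₖ₊₁ = (n − mₖ₊₁²)/dₖ, aₖ₊₁ = ⌊(a₀+mₖ₊₁)/dₖ₊₁⌋:
  k=1: m=35, d=69, a=1
  k=2: m=34, d=2, a=34
  k=3: m=34, d=69, a=1
  k=4: m=35, d=1, a=70
d=1 and a=2a₀=70 at k=4, so the next step gives (m, d) = (35, 69) again — its k=1 value — and the period has length 4.

[35; 1, 34, 1, 70]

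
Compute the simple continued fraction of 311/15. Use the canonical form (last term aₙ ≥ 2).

311 = 20·15 + 11
15 = 1·11 + 4
11 = 2·4 + 3
4 = 1·3 + 1
3 = 3·1 + 0  (stop)
So 311/15 = [20; 1, 2, 1, 3].

[20; 1, 2, 1, 3]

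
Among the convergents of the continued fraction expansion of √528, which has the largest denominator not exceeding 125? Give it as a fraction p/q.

1057/46

√528 = [22; 1, 44, …] (period length 2).
Convergents:
  p_0/q_0 = 22/1
  p_1/q_1 = 23/1
  p_2/q_2 = 1034/45
  p_3/q_3 = 1057/46
  p_4/q_4 = 47542/2069
q_3 = 46 ≤ 125 < 2069 = q_4, so the answer is 1057/46.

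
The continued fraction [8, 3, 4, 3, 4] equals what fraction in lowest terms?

Fold from the inside: start with 4/1.
  3 + 1/4 = 13/4
  4 + 4/13 = 56/13
  3 + 13/56 = 181/56
  8 + 56/181 = 1504/181

1504/181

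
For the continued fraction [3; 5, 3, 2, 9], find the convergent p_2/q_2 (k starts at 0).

Using pₖ = aₖpₖ₋₁ + pₖ₋₂, qₖ = aₖqₖ₋₁ + qₖ₋₂ (with p₋₁=1, p₋₂=0, q₋₁=0, q₋₂=1):
  k=0: a=3, p=3, q=1
  k=1: a=5, p=16, q=5
  k=2: a=3, p=51, q=16

51/16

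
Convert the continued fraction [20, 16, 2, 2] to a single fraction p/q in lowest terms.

Using pₖ = aₖpₖ₋₁ + pₖ₋₂ and qₖ = aₖqₖ₋₁ + qₖ₋₂:
  k=0: a=20, p=20, q=1
  k=1: a=16, p=321, q=16
  k=2: a=2, p=662, q=33
  k=3: a=2, p=1645, q=82

1645/82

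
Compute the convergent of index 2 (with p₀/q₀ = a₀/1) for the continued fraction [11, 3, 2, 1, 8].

Using pₖ = aₖpₖ₋₁ + pₖ₋₂, qₖ = aₖqₖ₋₁ + qₖ₋₂ (with p₋₁=1, p₋₂=0, q₋₁=0, q₋₂=1):
  k=0: a=11, p=11, q=1
  k=1: a=3, p=34, q=3
  k=2: a=2, p=79, q=7

79/7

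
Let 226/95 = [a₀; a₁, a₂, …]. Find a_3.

226 = 2·95 + 36   →  a_0 = 2
95 = 2·36 + 23   →  a_1 = 2
36 = 1·23 + 13   →  a_2 = 1
23 = 1·13 + 10   →  a_3 = 1

1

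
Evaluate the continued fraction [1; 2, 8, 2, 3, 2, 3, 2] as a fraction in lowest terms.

3315/2252

Using pₖ = aₖpₖ₋₁ + pₖ₋₂ and qₖ = aₖqₖ₋₁ + qₖ₋₂:
  k=0: a=1, p=1, q=1
  k=1: a=2, p=3, q=2
  k=2: a=8, p=25, q=17
  k=3: a=2, p=53, q=36
  k=4: a=3, p=184, q=125
  k=5: a=2, p=421, q=286
  k=6: a=3, p=1447, q=983
  k=7: a=2, p=3315, q=2252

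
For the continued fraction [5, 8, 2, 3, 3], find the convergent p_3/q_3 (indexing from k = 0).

Using pₖ = aₖpₖ₋₁ + pₖ₋₂, qₖ = aₖqₖ₋₁ + qₖ₋₂ (with p₋₁=1, p₋₂=0, q₋₁=0, q₋₂=1):
  k=0: a=5, p=5, q=1
  k=1: a=8, p=41, q=8
  k=2: a=2, p=87, q=17
  k=3: a=3, p=302, q=59

302/59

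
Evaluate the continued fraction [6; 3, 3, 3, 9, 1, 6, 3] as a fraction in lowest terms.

46522/7381

Using pₖ = aₖpₖ₋₁ + pₖ₋₂ and qₖ = aₖqₖ₋₁ + qₖ₋₂:
  k=0: a=6, p=6, q=1
  k=1: a=3, p=19, q=3
  k=2: a=3, p=63, q=10
  k=3: a=3, p=208, q=33
  k=4: a=9, p=1935, q=307
  k=5: a=1, p=2143, q=340
  k=6: a=6, p=14793, q=2347
  k=7: a=3, p=46522, q=7381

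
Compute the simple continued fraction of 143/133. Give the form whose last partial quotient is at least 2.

[1; 13, 3, 3]

143 = 1×133 + 10
133 = 13×10 + 3
10 = 3×3 + 1
3 = 3×1 + 0  (stop)
So 143/133 = [1; 13, 3, 3].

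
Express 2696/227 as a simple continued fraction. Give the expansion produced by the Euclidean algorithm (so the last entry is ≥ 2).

2696 = 11·227 + 199
227 = 1·199 + 28
199 = 7·28 + 3
28 = 9·3 + 1
3 = 3·1 + 0  (stop)
So 2696/227 = [11; 1, 7, 9, 3].

[11; 1, 7, 9, 3]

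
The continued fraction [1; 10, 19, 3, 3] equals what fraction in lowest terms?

2133/1940

Fold from the inside: start with 3/1.
  3 + 1/3 = 10/3
  19 + 3/10 = 193/10
  10 + 10/193 = 1940/193
  1 + 193/1940 = 2133/1940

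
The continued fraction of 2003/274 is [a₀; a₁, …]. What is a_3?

2

2003 = 7·274 + 85   →  a_0 = 7
274 = 3·85 + 19   →  a_1 = 3
85 = 4·19 + 9   →  a_2 = 4
19 = 2·9 + 1   →  a_3 = 2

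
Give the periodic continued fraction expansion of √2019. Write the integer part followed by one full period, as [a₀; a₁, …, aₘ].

a₀ = ⌊√2019⌋ = 44.
With m₀=0, d₀=1 and mₖ₊₁ = dₖaₖ − mₖ, dₖ₊₁ = (n − mₖ₊₁²)/dₖ, aₖ₊₁ = ⌊(a₀+mₖ₊₁)/dₖ₊₁⌋:
  k=1: m=44, d=83, a=1
  k=2: m=39, d=6, a=13
  k=3: m=39, d=83, a=1
  k=4: m=44, d=1, a=88
d=1 and a=2a₀=88 at k=4, so the next step gives (m, d) = (44, 83) again — its k=1 value — and the period has length 4.

[44; 1, 13, 1, 88]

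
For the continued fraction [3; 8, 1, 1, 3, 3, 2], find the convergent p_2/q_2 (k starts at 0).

28/9

Using pₖ = aₖpₖ₋₁ + pₖ₋₂, qₖ = aₖqₖ₋₁ + qₖ₋₂ (with p₋₁=1, p₋₂=0, q₋₁=0, q₋₂=1):
  k=0: a=3, p=3, q=1
  k=1: a=8, p=25, q=8
  k=2: a=1, p=28, q=9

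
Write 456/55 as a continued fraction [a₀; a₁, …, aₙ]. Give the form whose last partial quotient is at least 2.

456 = 8·55 + 16
55 = 3·16 + 7
16 = 2·7 + 2
7 = 3·2 + 1
2 = 2·1 + 0  (stop)
So 456/55 = [8; 3, 2, 3, 2].

[8; 3, 2, 3, 2]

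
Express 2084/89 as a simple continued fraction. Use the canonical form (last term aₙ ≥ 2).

[23; 2, 2, 2, 7]

2084 = 23*89 + 37
89 = 2*37 + 15
37 = 2*15 + 7
15 = 2*7 + 1
7 = 7*1 + 0  (stop)
So 2084/89 = [23; 2, 2, 2, 7].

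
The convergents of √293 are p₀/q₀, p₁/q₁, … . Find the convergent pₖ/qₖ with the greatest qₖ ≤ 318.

√293 = [17; 8, 1, 1, 8, 34, …] (period length 5).
Convergents:
  p_0/q_0 = 17/1
  p_1/q_1 = 137/8
  p_2/q_2 = 154/9
  p_3/q_3 = 291/17
  p_4/q_4 = 2482/145
  p_5/q_5 = 84679/4947
q_4 = 145 ≤ 318 < 4947 = q_5, so the answer is 2482/145.

2482/145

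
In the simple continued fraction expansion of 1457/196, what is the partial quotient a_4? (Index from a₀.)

1457 = 7·196 + 85   →  a_0 = 7
196 = 2·85 + 26   →  a_1 = 2
85 = 3·26 + 7   →  a_2 = 3
26 = 3·7 + 5   →  a_3 = 3
7 = 1·5 + 2   →  a_4 = 1

1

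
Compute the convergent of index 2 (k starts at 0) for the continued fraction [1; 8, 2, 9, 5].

Using pₖ = aₖpₖ₋₁ + pₖ₋₂, qₖ = aₖqₖ₋₁ + qₖ₋₂ (with p₋₁=1, p₋₂=0, q₋₁=0, q₋₂=1):
  k=0: a=1, p=1, q=1
  k=1: a=8, p=9, q=8
  k=2: a=2, p=19, q=17

19/17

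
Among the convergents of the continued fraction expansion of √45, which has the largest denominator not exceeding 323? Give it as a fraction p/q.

√45 = [6; 1, 2, 2, 2, 1, 12, …] (period length 6).
Convergents:
  p_0/q_0 = 6/1
  p_1/q_1 = 7/1
  p_2/q_2 = 20/3
  p_3/q_3 = 47/7
  p_4/q_4 = 114/17
  p_5/q_5 = 161/24
  p_6/q_6 = 2046/305
  p_7/q_7 = 2207/329
q_6 = 305 ≤ 323 < 329 = q_7, so the answer is 2046/305.

2046/305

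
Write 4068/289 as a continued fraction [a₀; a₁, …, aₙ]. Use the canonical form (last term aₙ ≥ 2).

4068 = 14×289 + 22
289 = 13×22 + 3
22 = 7×3 + 1
3 = 3×1 + 0  (stop)
So 4068/289 = [14; 13, 7, 3].

[14; 13, 7, 3]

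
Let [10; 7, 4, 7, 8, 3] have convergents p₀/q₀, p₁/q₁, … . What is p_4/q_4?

Using pₖ = aₖpₖ₋₁ + pₖ₋₂, qₖ = aₖqₖ₋₁ + qₖ₋₂ (with p₋₁=1, p₋₂=0, q₋₁=0, q₋₂=1):
  k=0: a=10, p=10, q=1
  k=1: a=7, p=71, q=7
  k=2: a=4, p=294, q=29
  k=3: a=7, p=2129, q=210
  k=4: a=8, p=17326, q=1709

17326/1709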